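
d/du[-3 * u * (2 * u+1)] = -12*u - 3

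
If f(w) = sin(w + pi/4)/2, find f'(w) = cos(w + pi/4)/2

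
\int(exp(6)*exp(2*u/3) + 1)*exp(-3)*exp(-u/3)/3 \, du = 2*sinh(u/3 + 3) + C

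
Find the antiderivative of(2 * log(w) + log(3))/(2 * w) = log(w)*log(3*w)/2 + C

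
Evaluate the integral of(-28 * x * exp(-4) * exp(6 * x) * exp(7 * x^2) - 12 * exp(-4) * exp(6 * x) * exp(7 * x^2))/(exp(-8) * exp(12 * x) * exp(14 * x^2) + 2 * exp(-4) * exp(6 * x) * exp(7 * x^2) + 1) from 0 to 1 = -2*exp(9)/(1 + exp(9)) + 2*exp(-4)/(exp(-4) + 1)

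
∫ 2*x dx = x^2 + C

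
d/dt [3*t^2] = 6*t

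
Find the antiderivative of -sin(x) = cos(x) + C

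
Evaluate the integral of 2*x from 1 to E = -1 + exp(2)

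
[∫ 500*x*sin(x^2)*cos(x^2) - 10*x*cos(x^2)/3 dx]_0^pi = 5*(25*sin(pi^2) - 1/3)*sin(pi^2)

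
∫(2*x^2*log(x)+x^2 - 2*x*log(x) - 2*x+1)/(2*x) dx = (x - 1)^2*log(x)/2 + C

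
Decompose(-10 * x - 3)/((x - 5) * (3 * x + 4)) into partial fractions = -31/(19*(3*x + 4)) - 53/(19*(x - 5))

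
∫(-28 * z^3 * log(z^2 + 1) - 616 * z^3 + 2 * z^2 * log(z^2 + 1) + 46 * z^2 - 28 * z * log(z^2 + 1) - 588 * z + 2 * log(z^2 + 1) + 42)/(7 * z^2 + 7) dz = -2*z*(7*z - 1)*(log(z^2 + 1) + 21)/7 + C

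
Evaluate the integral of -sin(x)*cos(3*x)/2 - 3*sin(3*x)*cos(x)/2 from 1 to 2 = cos(8)/4 - cos(2)/4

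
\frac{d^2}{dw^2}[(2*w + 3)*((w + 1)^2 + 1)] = 12*w + 14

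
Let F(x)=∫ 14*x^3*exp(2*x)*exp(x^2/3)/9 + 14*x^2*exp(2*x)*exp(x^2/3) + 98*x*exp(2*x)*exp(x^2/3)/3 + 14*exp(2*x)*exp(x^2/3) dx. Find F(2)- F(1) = -49*exp(7/3)/3 + 112*exp(16/3)/3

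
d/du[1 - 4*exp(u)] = -4*exp(u)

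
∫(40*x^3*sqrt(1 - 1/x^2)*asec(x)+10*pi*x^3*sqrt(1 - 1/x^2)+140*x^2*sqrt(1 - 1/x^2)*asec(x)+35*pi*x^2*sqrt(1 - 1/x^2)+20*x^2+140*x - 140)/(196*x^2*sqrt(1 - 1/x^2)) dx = 5*(4*asec(x) + pi)*(x^2 + 7*x - 7)/196 + C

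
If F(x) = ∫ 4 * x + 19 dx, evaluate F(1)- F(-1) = 38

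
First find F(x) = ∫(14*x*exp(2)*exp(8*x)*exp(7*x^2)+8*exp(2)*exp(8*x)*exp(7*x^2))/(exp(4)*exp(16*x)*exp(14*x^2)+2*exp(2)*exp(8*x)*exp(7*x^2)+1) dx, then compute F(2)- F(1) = -exp(17)/(1 + exp(17)) + exp(46)/(1 + exp(46))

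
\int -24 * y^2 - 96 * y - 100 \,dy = -8*y^3 - 48*y^2 - 100*y + C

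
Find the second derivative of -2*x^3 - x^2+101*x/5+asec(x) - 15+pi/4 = (-12*x^6 - 2*x^5 + 24*x^4 + 4*x^3 - 2*x^2*sqrt(1 - 1/x^2) - 12*x^2 - 2*x + sqrt(1 - 1/x^2))/(x^5 - 2*x^3 + x)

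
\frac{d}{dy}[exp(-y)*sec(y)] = (tan(y)*sec(y) - sec(y))*exp(-y)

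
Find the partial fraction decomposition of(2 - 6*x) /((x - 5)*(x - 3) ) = 8/(x - 3) - 14/(x - 5)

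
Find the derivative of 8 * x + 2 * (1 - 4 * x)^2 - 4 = 64*x - 8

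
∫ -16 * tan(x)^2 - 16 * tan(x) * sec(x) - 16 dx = -16*tan(x) - 16/cos(x) + C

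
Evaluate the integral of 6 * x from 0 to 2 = 12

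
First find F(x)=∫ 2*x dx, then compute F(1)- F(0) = 1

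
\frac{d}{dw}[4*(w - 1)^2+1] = 8*w - 8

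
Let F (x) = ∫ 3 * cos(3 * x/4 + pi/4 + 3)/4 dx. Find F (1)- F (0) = sin((pi + 15)/4) - sin(pi/4 + 3)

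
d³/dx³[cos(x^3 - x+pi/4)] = 27*x^6*sin(x^3 - x + pi/4) - 27*x^4*sin(x^3 - x + pi/4) - 54*x^3*cos(x^3 - x + pi/4) + 9*x^2*sin(x^3 - x + pi/4) + 18*x*cos(x^3 - x + pi/4) - 7*sin(x^3 - x + pi/4)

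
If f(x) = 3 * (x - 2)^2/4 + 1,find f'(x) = 3*x/2 - 3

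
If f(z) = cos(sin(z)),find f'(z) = -sin(sin(z))*cos(z)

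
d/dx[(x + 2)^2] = 2*x + 4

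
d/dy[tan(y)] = cos(y)^(-2)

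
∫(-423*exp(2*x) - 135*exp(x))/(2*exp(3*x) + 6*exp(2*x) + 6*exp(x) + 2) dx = 9*(-69*exp(2*x) - 44*exp(x) - 7)/(4*(exp(2*x) + 2*exp(x) + 1)) + C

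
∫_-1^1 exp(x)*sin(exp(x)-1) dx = -cos(1 - E) + cos(1 - exp(-1))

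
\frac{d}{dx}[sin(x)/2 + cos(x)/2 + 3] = -sin(x)/2 + cos(x)/2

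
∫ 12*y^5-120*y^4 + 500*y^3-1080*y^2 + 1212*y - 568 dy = 2*y^6 - 24*y^5 + 125*y^4 - 360*y^3 + 606*y^2 - 568*y + C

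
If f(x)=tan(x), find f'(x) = cos(x)^(-2)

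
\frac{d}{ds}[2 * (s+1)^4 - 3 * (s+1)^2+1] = 8*s^3 + 24*s^2 + 18*s + 2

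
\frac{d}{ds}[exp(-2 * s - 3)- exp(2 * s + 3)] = (-2*exp(4*s + 6) - 2)*exp(-2*s - 3)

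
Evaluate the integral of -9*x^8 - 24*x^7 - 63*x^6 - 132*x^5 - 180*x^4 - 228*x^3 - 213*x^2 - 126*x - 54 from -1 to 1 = -342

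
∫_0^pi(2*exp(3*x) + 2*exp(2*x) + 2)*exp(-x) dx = (2 + exp(pi))*(-exp(-pi) + exp(pi))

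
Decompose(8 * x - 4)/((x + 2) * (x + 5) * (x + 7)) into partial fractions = -6/(x + 7) + 22/(3*(x + 5)) - 4/(3*(x + 2))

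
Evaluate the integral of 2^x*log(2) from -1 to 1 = 3/2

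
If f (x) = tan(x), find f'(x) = cos(x)^(-2)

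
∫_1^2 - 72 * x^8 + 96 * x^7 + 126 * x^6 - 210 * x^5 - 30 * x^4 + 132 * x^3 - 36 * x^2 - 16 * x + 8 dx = -738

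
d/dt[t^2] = 2*t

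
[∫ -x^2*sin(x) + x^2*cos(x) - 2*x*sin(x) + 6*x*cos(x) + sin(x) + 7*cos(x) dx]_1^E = (-1 + (2 + E)^2)*(cos(E) + sin(E)) - 8*sin(1) - 8*cos(1)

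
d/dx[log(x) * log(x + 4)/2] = (x*log(x) + x*log(x + 4) + 4*log(x + 4))/(2*x^2 + 8*x)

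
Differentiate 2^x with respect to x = 2^x*log(2)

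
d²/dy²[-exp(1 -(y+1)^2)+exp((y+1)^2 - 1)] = (4*y^2*exp(2*y^2 + 4*y) - 4*y^2 + 8*y*exp(2*y^2 + 4*y) - 8*y + 6*exp(2*y^2 + 4*y) - 2)*exp(-y^2 - 2*y)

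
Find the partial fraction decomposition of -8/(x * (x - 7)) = -8/(7*(x - 7)) + 8/(7*x)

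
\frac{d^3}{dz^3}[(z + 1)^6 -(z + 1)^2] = 120*z^3 + 360*z^2 + 360*z + 120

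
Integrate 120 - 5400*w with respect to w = -2700*w^2 + 120*w + C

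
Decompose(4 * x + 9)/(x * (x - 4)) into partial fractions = 25/(4*(x - 4)) - 9/(4*x)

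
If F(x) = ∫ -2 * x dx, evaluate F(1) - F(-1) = 0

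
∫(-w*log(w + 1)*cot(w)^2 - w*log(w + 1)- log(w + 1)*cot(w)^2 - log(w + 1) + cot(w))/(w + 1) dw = log(w + 1)*cot(w) + C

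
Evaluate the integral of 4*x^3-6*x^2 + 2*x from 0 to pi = (pi - pi^2)^2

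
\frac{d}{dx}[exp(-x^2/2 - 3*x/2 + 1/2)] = (-2*x - 3)*exp(-x^2/2 - 3*x/2 + 1/2)/2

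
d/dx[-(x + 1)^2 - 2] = -2*x - 2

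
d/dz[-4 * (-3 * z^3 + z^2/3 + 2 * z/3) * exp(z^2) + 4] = 24*z^4*exp(z^2) - 8*z^3*exp(z^2)/3 + 92*z^2*exp(z^2)/3 - 8*z*exp(z^2)/3 - 8*exp(z^2)/3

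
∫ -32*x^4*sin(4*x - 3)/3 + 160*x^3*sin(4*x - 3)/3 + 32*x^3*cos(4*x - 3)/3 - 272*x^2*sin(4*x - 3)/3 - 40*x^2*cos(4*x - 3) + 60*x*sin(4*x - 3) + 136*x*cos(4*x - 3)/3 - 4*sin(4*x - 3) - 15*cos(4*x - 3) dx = (8*x^4/3 - 40*x^3/3 + 68*x^2/3 - 15*x + 1)*cos(4*x - 3) + C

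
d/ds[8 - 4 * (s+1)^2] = -8*s - 8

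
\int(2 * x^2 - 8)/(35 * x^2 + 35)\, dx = 2*x/35 + 2*acot(x)/7 + C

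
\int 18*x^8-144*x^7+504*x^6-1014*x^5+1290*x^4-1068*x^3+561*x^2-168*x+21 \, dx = 2*x^9 - 18*x^8 + 72*x^7 - 169*x^6 + 258*x^5 - 267*x^4 + 187*x^3 - 84*x^2 + 21*x + C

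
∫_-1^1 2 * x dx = 0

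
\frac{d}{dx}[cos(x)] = -sin(x)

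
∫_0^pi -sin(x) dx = -2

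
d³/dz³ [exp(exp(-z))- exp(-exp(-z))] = (-exp(2*z) + 3*exp(z) - 3*exp(z + 2*exp(-z)) - exp(2*z + 2*exp(-z)) - exp(2*exp(-z)) - 1)*exp(-3*z - exp(-z))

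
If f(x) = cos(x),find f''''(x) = cos(x)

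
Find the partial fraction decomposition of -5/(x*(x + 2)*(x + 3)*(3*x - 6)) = 1/(9*(x + 3)) - 5/(24*(x + 2)) - 1/(24*(x - 2)) + 5/(36*x)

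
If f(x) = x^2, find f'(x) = 2*x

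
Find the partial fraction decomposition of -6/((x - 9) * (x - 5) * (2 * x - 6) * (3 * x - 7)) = 81/(320*(3*x - 7)) - 1/(8*(x - 3)) + 3/(64*(x - 5)) - 1/(160*(x - 9))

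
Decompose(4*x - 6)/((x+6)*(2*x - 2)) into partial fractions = 15/(7*(x + 6)) - 1/(7*(x - 1))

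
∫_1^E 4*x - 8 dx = (2 - 2*E)*(3 - E)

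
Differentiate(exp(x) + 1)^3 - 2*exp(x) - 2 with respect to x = 3*exp(3*x) + 6*exp(2*x) + exp(x)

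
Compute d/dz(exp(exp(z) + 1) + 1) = exp(z + exp(z) + 1)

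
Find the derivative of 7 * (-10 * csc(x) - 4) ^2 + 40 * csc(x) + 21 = -200*(3 + 7/sin(x))*cos(x)/sin(x)^2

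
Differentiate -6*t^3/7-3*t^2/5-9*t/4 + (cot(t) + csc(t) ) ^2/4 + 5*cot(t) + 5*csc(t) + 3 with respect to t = -18*t^2/7 - 6*t/5 - 9/4 + 1/(2*sin(t)) - 5*cos(t)/sin(t)^2 - 5/sin(t)^2 - cos(t)/sin(t)^3 - 1/sin(t)^3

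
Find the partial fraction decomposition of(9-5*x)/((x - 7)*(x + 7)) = -22/(7*(x + 7)) - 13/(7*(x - 7))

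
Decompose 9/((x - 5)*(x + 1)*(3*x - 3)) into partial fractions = 1/(4*(x + 1)) - 3/(8*(x - 1)) + 1/(8*(x - 5))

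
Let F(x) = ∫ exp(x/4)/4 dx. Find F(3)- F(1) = -exp(1/4) + exp(3/4)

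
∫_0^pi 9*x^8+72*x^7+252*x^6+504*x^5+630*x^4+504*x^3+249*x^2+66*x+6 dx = -(1 + pi)^3 + (1 + pi)^9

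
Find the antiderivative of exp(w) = exp(w) + C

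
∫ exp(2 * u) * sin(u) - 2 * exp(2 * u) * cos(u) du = -exp(2*u)*cos(u) + C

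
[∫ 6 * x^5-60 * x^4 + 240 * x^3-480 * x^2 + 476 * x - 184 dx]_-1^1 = -712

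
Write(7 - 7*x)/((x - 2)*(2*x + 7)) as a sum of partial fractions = -63/(11*(2*x + 7)) - 7/(11*(x - 2))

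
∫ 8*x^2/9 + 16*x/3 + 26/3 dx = 8*x^3/27 + 8*x^2/3 + 26*x/3 + C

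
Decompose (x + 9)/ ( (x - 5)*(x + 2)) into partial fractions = -1/(x + 2) + 2/(x - 5)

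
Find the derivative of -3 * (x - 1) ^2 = 6 - 6*x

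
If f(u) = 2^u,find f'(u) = 2^u*log(2)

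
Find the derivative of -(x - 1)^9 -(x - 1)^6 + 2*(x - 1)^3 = -9*x^8 + 72*x^7 - 252*x^6 + 498*x^5 - 600*x^4 + 444*x^3 - 186*x^2 + 30*x + 3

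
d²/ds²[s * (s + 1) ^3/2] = 6*s^2 + 9*s + 3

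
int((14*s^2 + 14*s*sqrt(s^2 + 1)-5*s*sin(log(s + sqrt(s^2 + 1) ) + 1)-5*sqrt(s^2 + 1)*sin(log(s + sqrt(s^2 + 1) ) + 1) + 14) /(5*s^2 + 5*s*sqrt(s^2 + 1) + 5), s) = 14*s/5 + cos(log(s + sqrt(s^2 + 1)) + 1) + C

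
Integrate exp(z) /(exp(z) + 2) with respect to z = log(exp(z)/2 + 1) + C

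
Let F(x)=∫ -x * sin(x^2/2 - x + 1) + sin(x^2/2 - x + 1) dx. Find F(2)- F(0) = 0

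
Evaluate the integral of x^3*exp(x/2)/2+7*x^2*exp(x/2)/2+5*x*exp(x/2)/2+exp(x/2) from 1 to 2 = -3*exp(1/2) + 14*E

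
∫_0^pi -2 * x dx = -pi^2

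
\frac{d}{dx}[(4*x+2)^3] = 192*x^2 + 192*x + 48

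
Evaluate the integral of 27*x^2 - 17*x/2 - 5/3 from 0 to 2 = 155/3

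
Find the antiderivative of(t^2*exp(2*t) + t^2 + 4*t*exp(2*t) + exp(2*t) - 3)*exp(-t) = 2*((t + 1)^2 - 2)*sinh(t) + C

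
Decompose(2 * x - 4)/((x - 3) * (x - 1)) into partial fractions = 1/(x - 1) + 1/(x - 3)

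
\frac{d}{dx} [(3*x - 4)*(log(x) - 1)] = (3*x*log(x) - 4)/x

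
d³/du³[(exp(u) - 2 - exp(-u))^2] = (8*exp(4*u) - 4*exp(3*u) - 4*exp(u) - 8)*exp(-2*u)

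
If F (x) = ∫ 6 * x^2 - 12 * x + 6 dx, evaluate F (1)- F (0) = 2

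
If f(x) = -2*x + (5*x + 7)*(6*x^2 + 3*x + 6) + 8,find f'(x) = 90*x^2 + 114*x + 49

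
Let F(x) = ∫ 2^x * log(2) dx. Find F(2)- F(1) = 2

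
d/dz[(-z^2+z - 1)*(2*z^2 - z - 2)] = -8*z^3 + 9*z^2 - 2*z - 1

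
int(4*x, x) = 2*x^2 + C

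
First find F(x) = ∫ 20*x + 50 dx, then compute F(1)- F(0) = 60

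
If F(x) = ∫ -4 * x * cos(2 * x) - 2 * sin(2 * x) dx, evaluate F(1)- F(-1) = 0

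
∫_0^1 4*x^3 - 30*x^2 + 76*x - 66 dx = -37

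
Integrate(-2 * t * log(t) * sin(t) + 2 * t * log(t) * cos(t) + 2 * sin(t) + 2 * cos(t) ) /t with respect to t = 2*sqrt(2)*log(t)*sin(t + pi/4) + C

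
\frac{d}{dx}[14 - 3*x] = -3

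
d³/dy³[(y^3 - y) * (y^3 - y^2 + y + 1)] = 120*y^3 - 60*y^2 + 12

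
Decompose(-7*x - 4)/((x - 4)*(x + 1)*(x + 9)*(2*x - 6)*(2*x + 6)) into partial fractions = 59/(29952*(x + 9)) - 17/(2016*(x + 3)) + 3/(1280*(x + 1)) + 25/(1152*(x - 3)) - 8/(455*(x - 4))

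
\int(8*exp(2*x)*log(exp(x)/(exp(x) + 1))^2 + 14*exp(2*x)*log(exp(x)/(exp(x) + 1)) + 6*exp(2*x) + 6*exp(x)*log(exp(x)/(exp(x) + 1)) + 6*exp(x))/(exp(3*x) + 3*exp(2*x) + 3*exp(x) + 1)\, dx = (x - log(exp(x) + 1))*(2*(x - log(exp(x) + 1))*exp(x) + 3*exp(x) + 3)/(cosh(x) + 1) + C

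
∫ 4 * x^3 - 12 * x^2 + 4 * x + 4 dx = x^4 - 4*x^3 + 2*x^2 + 4*x + C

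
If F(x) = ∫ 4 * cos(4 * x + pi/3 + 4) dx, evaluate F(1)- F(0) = sin(pi/3 + 8) - sin(pi/3 + 4)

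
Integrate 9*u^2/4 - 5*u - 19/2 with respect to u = 3*u^3/4 - 5*u^2/2 - 19*u/2 + C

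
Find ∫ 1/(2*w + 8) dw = log(w + 4)/2 + C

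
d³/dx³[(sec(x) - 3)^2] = 2*(3 - 4/cos(x) - 18/cos(x)^2 + 12/cos(x)^3)*sin(x)/cos(x)^2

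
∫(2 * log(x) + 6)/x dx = (log(x) + 3)^2 + C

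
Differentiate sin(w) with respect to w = cos(w)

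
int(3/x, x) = 3*log(3*x) + C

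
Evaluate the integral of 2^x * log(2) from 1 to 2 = 2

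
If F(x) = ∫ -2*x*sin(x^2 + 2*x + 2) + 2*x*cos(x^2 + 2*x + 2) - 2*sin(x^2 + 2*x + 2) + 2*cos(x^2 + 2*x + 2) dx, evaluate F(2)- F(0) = -sin(2) + cos(10) + sin(10) - cos(2)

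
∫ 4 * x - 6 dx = 2*x^2 - 6*x + C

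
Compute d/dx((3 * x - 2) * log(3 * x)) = (3*x*log(x) + 3*x + 3*x*log(3) - 2)/x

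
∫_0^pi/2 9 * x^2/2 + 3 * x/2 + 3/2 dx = 3*pi^2/16 + 3*pi/4 + 3*pi^3/16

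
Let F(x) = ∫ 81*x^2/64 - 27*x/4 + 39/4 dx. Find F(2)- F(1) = 165/64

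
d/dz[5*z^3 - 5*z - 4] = 15*z^2 - 5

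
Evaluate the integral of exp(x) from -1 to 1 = E - exp(-1)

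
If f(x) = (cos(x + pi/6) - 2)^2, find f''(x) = sqrt(3)*sin(2*x) - cos(2*x) + 4*cos(x + pi/6)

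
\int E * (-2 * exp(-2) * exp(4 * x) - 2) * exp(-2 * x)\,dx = -2*sinh(2*x - 1) + C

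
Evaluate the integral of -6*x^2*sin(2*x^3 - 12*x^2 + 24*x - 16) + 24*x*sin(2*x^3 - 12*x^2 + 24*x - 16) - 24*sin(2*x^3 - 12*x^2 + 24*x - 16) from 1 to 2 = 1 - cos(2)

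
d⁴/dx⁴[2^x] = 2^x*log(2)^4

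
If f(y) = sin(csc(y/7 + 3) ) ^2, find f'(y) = -2*sin(csc(y/7 + 3))*cos(csc(y/7 + 3))*cot(y/7 + 3)*csc(y/7 + 3)/7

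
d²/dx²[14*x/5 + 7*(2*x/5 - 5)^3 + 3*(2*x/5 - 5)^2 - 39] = 336*x/125 - 816/25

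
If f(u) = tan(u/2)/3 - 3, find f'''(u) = tan(u/2)^4/4 + tan(u/2)^2/3 + 1/12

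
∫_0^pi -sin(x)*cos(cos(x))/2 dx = -sin(1)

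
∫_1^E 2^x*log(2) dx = -2 + 2^E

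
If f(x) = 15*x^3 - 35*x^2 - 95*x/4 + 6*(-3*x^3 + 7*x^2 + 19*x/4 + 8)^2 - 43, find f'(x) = 324*x^5 - 1260*x^4 + 492*x^3 + 378*x^2 + 6179*x/4 + 1729/4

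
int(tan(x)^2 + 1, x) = tan(x) + C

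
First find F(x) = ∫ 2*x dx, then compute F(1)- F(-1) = 0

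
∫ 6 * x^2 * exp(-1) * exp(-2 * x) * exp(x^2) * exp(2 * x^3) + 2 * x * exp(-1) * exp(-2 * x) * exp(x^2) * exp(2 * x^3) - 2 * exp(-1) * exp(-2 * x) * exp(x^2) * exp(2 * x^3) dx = exp(2*x^3 + x^2 - 2*x - 1) + C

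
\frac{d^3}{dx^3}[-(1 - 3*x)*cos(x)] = 3*x*sin(x) - sin(x) - 9*cos(x)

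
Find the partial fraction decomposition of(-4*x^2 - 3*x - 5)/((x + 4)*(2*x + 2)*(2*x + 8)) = -5/(6*(x + 4)) + 19/(4*(x + 4)^2) - 1/(6*(x + 1))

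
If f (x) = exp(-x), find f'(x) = -exp(-x)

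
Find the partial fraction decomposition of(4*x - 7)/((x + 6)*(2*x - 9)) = 22/(21*(2*x - 9)) + 31/(21*(x + 6))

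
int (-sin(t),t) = cos(t) + C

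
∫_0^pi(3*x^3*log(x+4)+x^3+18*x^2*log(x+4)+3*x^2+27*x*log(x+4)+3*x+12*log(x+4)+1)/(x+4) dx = -log(4) + (1 + pi)^3*log(pi + 4)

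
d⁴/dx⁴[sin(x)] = sin(x)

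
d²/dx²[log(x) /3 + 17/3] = -1/(3*x^2)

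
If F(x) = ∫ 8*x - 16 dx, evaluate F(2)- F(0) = -16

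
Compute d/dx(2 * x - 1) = 2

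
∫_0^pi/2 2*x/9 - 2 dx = -9 + (-3 + pi/6)^2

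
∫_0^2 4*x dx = 8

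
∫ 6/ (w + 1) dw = 6*log(w + 1) + C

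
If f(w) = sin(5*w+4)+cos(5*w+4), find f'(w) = 5*sqrt(2)*cos(5*w + pi/4 + 4)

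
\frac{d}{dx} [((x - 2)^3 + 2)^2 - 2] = 6*x^5 - 60*x^4 + 240*x^3 - 468*x^2 + 432*x - 144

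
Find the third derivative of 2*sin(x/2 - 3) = -cos(x/2 - 3)/4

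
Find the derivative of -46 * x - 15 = -46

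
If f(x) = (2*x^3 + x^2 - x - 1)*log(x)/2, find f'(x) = (6*x^3*log(x) + 2*x^3 + 2*x^2*log(x) + x^2 - x*log(x) - x - 1)/(2*x)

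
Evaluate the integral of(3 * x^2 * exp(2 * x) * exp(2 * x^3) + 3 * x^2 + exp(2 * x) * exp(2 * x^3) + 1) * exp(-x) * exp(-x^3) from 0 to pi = -exp(-pi^3 - pi) + exp(pi + pi^3)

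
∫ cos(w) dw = sin(w) + C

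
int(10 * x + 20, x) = 5*x^2 + 20*x + C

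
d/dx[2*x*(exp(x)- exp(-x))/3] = (2*x*exp(2*x) + 2*x + 2*exp(2*x) - 2)*exp(-x)/3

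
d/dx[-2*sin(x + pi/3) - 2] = -2*cos(x + pi/3)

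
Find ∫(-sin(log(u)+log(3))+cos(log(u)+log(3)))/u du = sqrt(2)*sin(log(u) + pi/4 + log(3)) + C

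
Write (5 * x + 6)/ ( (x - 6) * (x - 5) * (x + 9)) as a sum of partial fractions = -13/(70*(x + 9)) - 31/(14*(x - 5)) + 12/(5*(x - 6))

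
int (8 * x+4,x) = 4*x^2 + 4*x + C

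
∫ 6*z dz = 3*z^2 + C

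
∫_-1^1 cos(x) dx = 2*sin(1)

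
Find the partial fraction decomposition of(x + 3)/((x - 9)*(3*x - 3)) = -1/(6*(x - 1)) + 1/(2*(x - 9))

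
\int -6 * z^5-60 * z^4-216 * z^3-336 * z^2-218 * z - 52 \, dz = -z^6 - 12*z^5 - 54*z^4 - 112*z^3 - 109*z^2 - 52*z + C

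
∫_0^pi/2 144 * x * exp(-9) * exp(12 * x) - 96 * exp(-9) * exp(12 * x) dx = 9*exp(-9) + (-9 + 6*pi)*exp(-9 + 6*pi)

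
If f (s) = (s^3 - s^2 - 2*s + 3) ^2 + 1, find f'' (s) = 30*s^4 - 40*s^3 - 36*s^2 + 60*s - 4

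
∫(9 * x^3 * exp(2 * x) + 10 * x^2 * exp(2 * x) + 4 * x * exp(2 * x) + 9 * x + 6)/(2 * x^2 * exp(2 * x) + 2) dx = 9*x^2/4 + 3*x + log(x^2*exp(2*x) + 1) + C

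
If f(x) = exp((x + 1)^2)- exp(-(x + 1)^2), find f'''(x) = (8*x^3*exp(2*x^2 + 4*x + 2) + 8*x^3 + 24*x^2*exp(2*x^2 + 4*x + 2) + 24*x^2 + 36*x*exp(2*x^2 + 4*x + 2) + 12*x + 20*exp(2*x^2 + 4*x + 2) - 4)*exp(-x^2 - 2*x - 1)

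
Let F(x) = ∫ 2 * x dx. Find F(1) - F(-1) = 0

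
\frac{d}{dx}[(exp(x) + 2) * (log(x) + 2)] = (x*exp(x)*log(x) + 2*x*exp(x) + exp(x) + 2)/x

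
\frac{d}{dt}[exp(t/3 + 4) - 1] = exp(t/3 + 4)/3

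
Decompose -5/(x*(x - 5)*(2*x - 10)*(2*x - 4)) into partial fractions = -5/(72*(x - 2)) + 2/(45*(x - 5)) - 1/(12*(x - 5)^2) + 1/(40*x)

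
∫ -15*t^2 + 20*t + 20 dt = -5*t^3 + 10*t^2 + 20*t + C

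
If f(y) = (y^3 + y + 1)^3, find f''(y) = 72*y^7 + 126*y^5 + 90*y^4 + 60*y^3 + 72*y^2 + 24*y + 6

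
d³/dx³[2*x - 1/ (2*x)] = 3/x^4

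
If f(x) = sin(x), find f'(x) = cos(x)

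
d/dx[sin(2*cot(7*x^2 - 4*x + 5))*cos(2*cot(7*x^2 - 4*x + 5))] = -28*x*cos(4/tan(7*x^2 - 4*x + 5))/sin(7*x^2 - 4*x + 5)^2 + 8*cos(4/tan(7*x^2 - 4*x + 5))/sin(7*x^2 - 4*x + 5)^2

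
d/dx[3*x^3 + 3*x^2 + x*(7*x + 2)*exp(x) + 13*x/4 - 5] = 7*x^2*exp(x) + 9*x^2 + 16*x*exp(x) + 6*x + 2*exp(x) + 13/4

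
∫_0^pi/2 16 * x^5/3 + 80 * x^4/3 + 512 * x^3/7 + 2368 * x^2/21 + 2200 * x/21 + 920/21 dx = -1250/63 + 5*pi^2/42 + 10*pi/21 + 5*(pi^2/2 + 5 + 2*pi)^2/21 + (pi^2/2 + 5 + 2*pi)^3/9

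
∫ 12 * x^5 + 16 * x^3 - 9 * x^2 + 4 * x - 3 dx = 2*x^6 + 4*x^4 - 3*x^3 + 2*x^2 - 3*x + C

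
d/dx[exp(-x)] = -exp(-x)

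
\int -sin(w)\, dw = cos(w) + C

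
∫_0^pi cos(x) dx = 0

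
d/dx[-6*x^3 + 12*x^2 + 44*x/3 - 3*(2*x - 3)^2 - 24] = 152/3 - 18*x^2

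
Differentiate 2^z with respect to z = 2^z*log(2)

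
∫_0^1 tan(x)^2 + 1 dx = tan(1)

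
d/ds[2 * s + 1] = 2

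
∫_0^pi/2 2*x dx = pi^2/4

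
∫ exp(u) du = exp(u) + C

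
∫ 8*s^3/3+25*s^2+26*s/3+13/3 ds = 2*s^4/3 + 25*s^3/3 + 13*s^2/3 + 13*s/3 + C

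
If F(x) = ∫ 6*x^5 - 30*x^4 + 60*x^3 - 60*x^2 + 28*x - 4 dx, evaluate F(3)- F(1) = 60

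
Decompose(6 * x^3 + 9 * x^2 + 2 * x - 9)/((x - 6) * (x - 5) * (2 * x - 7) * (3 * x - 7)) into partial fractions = -408/(77*(3*x - 7)) + 2924/(105*(2*x - 7)) - 122/(3*(x - 5)) + 1623/(55*(x - 6))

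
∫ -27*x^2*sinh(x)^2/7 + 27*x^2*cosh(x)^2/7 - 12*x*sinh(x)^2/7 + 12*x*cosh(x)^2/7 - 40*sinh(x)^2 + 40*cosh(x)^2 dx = 9*x^3/7 + 6*x^2/7 + 40*x + C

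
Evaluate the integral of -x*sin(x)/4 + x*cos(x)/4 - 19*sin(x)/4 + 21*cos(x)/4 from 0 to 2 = -5 + 11*cos(2)/2 + 11*sin(2)/2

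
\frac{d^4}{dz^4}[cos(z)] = cos(z)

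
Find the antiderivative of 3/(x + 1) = 3*log(x + 1) + C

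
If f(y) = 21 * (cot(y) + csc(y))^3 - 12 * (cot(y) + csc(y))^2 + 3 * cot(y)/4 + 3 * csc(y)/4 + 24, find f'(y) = 3*(8*cos(y)^2 + 16*cos(y) + 8 - 83*cos(y)^3/(4*sin(y)) - 251*cos(y)^2/(4*sin(y)) - 253*cos(y)/(4*sin(y)) - 85/(4*sin(y)))/sin(y)^3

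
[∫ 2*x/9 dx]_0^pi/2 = pi^2/36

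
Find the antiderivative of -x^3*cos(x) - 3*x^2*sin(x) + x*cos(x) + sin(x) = x*(1 - x^2)*sin(x) + C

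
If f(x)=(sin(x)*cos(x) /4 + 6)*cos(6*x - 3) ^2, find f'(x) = -sin(x)^2*cos(6*x - 3)^2/4 - 36*sin(12*x - 6) + cos(x)^2*cos(6*x - 3)^2/4 - 3*cos(10*x - 6)/8 + 3*cos(14*x - 6)/8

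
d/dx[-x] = -1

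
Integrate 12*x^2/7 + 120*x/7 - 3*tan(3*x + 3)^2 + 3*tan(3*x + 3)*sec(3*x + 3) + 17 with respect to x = 4*(x + 1)*(x^2 + 14*x + 21)/7 - tan(3*x + 3) + sec(3*x + 3) + C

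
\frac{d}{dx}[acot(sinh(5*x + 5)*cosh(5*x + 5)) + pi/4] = -40*cosh(10*x + 10)/(cosh(20*x + 20) + 7)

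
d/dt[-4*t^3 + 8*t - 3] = 8 - 12*t^2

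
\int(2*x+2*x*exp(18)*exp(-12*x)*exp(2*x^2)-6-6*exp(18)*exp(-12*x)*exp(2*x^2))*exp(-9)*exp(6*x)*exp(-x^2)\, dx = 2*sinh((x - 3)^2) + C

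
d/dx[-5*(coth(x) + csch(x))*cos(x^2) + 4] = 5*(2*x*sin(x^2)*sinh(x) + x*sin(x^2)*sinh(2*x) + cos(x^2)*cosh(x) + cos(x^2))/sinh(x)^2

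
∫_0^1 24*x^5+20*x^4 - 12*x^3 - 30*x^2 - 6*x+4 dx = -4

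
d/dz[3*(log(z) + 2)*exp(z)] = (3*z*exp(z)*log(z) + 6*z*exp(z) + 3*exp(z))/z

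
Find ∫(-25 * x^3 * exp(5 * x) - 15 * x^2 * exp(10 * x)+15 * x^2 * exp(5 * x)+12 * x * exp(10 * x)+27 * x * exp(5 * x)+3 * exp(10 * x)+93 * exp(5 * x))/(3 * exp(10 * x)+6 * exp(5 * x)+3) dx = (-5*x^3/3 + 2*x^2 + x + 6)*exp(5*x)/(exp(5*x) + 1) + C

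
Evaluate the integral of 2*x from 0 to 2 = 4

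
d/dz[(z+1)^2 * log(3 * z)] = (2*z^2*log(z) + z^2 + 2*z^2*log(3) + 2*z*log(z) + 2*z + 2*z*log(3) + 1)/z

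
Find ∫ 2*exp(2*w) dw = exp(2*w) + C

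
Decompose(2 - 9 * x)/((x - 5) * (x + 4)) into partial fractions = -38/(9*(x + 4)) - 43/(9*(x - 5))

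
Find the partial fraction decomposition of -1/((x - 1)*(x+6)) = 1/(7*(x + 6)) - 1/(7*(x - 1))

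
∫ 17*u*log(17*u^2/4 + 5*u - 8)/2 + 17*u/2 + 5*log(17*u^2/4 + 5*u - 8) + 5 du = (17*u^2 + 20*u - 32)*log(17*u^2/4 + 5*u - 8)/4 + C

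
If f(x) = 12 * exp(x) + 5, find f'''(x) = 12*exp(x)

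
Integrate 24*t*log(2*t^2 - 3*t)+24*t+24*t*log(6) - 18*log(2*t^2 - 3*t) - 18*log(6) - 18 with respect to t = 6*t*(2*t - 3)*log(6*t*(2*t - 3)) + C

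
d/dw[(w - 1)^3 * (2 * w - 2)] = 8*w^3 - 24*w^2 + 24*w - 8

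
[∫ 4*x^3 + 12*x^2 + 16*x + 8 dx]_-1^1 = 24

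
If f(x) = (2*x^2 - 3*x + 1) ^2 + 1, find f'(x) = 16*x^3 - 36*x^2 + 26*x - 6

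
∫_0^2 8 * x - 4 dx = 8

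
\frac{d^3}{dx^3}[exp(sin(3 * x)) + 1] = -27*(sin(3*x) + 3)*exp(sin(3*x))*sin(3*x)*cos(3*x)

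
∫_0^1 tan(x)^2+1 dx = tan(1)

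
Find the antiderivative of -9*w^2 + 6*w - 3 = -3*w^3 + 3*w^2 - 3*w + C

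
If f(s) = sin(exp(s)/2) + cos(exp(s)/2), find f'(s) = sqrt(2)*exp(s)*cos(exp(s)/2 + pi/4)/2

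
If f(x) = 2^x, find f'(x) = 2^x*log(2)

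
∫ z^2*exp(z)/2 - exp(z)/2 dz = (z - 1)^2*exp(z)/2 + C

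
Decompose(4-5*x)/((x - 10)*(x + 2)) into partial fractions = -7/(6*(x + 2)) - 23/(6*(x - 10))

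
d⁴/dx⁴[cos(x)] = cos(x)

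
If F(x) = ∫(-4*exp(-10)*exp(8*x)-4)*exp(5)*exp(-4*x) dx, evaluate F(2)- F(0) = -exp(5) - exp(3) + exp(-5) + exp(-3)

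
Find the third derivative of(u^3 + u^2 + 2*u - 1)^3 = 504*u^6 + 1008*u^5 + 1890*u^4 + 1200*u^3 + 720*u^2 - 72*u - 6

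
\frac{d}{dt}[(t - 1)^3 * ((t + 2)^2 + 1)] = 5*t^4 + 4*t^3 - 12*t^2 - 8*t + 11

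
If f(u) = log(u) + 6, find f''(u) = -1/u^2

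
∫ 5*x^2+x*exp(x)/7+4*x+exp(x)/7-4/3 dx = x*(35*x^2 + 42*x + 3*exp(x) - 28)/21 + C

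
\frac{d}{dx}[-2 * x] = -2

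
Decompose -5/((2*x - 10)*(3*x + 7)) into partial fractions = 15/(44*(3*x + 7)) - 5/(44*(x - 5))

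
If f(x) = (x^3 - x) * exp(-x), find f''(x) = (x^3 - 6*x^2 + 5*x + 2)*exp(-x)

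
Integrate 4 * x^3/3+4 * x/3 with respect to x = x^4/3 + 2*x^2/3 + C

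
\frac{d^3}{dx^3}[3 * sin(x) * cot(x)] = 3*sin(x)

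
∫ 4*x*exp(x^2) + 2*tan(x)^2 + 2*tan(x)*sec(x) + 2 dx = 2*exp(x^2) + 2*tan(x) + 2/cos(x) + C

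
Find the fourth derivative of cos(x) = cos(x)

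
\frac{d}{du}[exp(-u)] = -exp(-u)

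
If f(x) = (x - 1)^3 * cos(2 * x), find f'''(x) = 8*x^3*sin(2*x) - 24*x^2*sin(2*x) - 36*x^2*cos(2*x) - 12*x*sin(2*x) + 72*x*cos(2*x) + 28*sin(2*x) - 30*cos(2*x)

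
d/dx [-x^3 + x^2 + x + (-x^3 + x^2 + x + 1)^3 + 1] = -9*x^8 + 24*x^7 - 12*x^5 - 30*x^4 + 9*x^2 + 14*x + 4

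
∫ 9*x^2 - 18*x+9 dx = 3*x^3 - 9*x^2 + 9*x + C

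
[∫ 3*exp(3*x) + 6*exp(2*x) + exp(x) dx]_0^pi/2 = -2*exp(pi/2) - 6 + (1 + exp(pi/2))^3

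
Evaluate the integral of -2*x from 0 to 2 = -4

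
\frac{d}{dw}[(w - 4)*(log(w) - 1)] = (w*log(w) - 4)/w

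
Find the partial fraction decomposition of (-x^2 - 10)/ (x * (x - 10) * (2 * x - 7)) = 89/(91*(2*x - 7)) - 11/(13*(x - 10)) - 1/(7*x)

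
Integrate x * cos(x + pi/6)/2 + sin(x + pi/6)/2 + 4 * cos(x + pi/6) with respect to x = (x/2 + 4)*sin(x + pi/6) + C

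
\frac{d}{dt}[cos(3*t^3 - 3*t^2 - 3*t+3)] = 3*(-3*t^2 + 2*t + 1)*sin(3*t^3 - 3*t^2 - 3*t + 3)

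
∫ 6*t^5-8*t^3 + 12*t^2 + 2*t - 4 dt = t^6 - 2*t^4 + 4*t^3 + t^2 - 4*t + C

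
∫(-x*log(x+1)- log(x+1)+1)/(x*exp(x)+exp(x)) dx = exp(-x)*log(x + 1) + C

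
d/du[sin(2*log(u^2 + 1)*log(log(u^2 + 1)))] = 4*u*(log(log(u^2 + 1)) + 1)*cos(2*log(u^2 + 1)*log(log(u^2 + 1)))/(u^2 + 1)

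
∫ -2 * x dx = -x^2 + C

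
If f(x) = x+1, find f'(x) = 1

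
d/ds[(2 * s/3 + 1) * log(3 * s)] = (2*s*log(s) + 2*s + 2*s*log(3) + 3)/(3*s)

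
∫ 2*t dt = t^2 + C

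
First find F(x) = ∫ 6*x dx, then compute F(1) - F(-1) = 0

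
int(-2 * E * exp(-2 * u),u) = exp(1 - 2*u) + C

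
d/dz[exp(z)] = exp(z)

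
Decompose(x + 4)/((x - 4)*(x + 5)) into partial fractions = 1/(9*(x + 5)) + 8/(9*(x - 4))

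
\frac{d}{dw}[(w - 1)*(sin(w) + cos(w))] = -w*sin(w) + w*cos(w) + 2*sin(w)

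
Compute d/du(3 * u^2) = 6*u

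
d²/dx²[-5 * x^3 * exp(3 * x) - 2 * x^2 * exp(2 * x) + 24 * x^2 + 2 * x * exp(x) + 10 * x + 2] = -45*x^3*exp(3*x) - 90*x^2*exp(3*x) - 8*x^2*exp(2*x) - 30*x*exp(3*x) - 16*x*exp(2*x) + 2*x*exp(x) - 4*exp(2*x) + 4*exp(x) + 48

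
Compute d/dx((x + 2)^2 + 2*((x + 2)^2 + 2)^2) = 8*x^3 + 48*x^2 + 114*x + 100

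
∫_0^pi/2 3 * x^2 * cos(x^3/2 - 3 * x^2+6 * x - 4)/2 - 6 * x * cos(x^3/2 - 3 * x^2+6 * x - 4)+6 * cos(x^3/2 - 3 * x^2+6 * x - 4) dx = sin(4) + sin((-2 + pi/2)^3/2)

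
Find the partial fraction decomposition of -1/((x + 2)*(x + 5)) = 1/(3*(x + 5)) - 1/(3*(x + 2))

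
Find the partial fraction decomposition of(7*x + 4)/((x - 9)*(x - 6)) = -46/(3*(x - 6)) + 67/(3*(x - 9))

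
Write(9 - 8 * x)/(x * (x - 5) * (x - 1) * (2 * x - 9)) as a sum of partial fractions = 24/(7*(2*x - 9)) + 1/(28*(x - 1)) - 31/(20*(x - 5)) - 1/(5*x)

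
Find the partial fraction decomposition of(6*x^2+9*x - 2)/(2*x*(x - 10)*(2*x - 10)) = -193/(100*(x - 5)) + 86/(25*(x - 10)) - 1/(100*x)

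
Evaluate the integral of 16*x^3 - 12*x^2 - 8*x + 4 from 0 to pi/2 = (-4 + 2*pi)*(-pi/2 + pi^3/8)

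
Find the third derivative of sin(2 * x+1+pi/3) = -8*cos(2*x + 1 + pi/3)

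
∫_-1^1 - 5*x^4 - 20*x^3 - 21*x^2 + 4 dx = -8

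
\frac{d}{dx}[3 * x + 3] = 3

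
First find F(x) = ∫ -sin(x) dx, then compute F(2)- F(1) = -cos(1) + cos(2)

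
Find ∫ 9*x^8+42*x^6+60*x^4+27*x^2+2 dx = x^9 + 6*x^7 + 12*x^5 + 9*x^3 + 2*x + C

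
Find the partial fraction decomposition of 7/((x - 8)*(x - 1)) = -1/(x - 1) + 1/(x - 8)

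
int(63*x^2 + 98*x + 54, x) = 21*x^3 + 49*x^2 + 54*x + C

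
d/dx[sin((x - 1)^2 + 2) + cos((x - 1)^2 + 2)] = -2*x*sin(x^2 - 2*x + 3) + 2*x*cos(x^2 - 2*x + 3) + 2*sin(x^2 - 2*x + 3) - 2*cos(x^2 - 2*x + 3)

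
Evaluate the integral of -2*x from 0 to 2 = -4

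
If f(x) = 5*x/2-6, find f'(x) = 5/2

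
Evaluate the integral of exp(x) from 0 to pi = -1 + exp(pi)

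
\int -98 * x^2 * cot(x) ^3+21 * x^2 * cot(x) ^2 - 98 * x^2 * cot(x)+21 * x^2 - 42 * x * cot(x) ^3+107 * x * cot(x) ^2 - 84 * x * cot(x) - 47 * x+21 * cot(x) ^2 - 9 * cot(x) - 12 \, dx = -x*(7*x + 3)*(-7*cot(x)^2 + 3*cot(x) + 4) + C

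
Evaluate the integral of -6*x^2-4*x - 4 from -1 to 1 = -12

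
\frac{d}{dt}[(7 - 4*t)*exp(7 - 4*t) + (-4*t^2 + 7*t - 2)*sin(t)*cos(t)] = (-4*t^2*exp(-7)*exp(4*t)*cos(2*t) - 4*t*exp(-7)*exp(4*t)*sin(2*t) + 7*t*exp(-7)*exp(4*t)*cos(2*t) + 16*t + 7*exp(-7)*exp(4*t)*sin(2*t)/2 - 2*exp(-7)*exp(4*t)*cos(2*t) - 32)*exp(7 - 4*t)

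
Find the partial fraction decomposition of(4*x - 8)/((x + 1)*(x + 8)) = 40/(7*(x + 8)) - 12/(7*(x + 1))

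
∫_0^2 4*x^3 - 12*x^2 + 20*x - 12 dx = 0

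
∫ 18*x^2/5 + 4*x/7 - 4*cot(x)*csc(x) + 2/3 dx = 6*x^3/5 + 2*x^2/7 + 2*x/3 + 4/sin(x) + C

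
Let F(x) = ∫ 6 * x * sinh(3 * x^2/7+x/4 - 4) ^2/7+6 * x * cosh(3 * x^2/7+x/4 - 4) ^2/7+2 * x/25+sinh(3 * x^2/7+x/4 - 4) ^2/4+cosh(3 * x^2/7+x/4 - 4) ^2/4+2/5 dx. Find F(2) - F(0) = -sinh(25/7)/2 + 24/25 + sinh(4)*cosh(4)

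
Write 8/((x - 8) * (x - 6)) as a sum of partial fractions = -4/(x - 6) + 4/(x - 8)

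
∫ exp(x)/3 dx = exp(x)/3 + C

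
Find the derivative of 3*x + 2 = 3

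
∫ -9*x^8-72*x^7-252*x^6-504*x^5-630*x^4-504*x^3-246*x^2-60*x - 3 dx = -x^9 - 9*x^8 - 36*x^7 - 84*x^6 - 126*x^5 - 126*x^4 - 82*x^3 - 30*x^2 - 3*x + C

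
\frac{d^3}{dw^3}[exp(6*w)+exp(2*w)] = 216*exp(6*w) + 8*exp(2*w)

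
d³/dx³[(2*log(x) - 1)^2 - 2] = (16*log(x) - 32)/x^3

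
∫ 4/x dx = 4*log(x) + C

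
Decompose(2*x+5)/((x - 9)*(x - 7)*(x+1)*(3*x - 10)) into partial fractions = 315/(2431*(3*x - 10)) - 3/(1040*(x + 1)) - 19/(176*(x - 7)) + 23/(340*(x - 9))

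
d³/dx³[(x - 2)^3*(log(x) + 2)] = (6*x^3*log(x) + 23*x^3 - 12*x^2 - 12*x - 16)/x^3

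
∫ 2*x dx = x^2 + C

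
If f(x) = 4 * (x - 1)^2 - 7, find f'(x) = 8*x - 8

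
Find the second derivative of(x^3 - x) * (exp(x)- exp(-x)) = (x^3*exp(2*x) - x^3 + 6*x^2*exp(2*x) + 6*x^2 + 5*x*exp(2*x) - 5*x - 2*exp(2*x) - 2)*exp(-x)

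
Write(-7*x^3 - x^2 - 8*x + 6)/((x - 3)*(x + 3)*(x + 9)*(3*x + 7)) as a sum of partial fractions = -73/(16*(3*x + 7)) - 85/(24*(x + 9)) + 35/(12*(x + 3)) - 3/(16*(x - 3))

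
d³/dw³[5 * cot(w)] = -30*cot(w)^4 - 40*cot(w)^2 - 10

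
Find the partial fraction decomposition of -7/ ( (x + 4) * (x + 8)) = 7/(4*(x + 8)) - 7/(4*(x + 4))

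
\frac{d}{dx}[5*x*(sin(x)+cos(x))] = 5*sqrt(2)*(x*cos(x + pi/4) + sin(x + pi/4))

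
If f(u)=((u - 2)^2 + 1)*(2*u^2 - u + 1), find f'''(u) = 48*u - 54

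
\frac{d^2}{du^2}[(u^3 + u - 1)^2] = 30*u^4 + 24*u^2 - 12*u + 2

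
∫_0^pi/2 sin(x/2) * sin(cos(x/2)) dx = -2*cos(1) + 2*cos(sqrt(2)/2)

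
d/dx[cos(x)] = -sin(x)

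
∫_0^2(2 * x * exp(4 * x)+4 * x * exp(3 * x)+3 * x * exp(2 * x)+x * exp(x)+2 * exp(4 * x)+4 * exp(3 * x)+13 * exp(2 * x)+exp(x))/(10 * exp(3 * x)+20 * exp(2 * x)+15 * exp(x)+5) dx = -log(5/4) + log(exp(4)/(1 + exp(2))^2 + 1) + 2*exp(2)/5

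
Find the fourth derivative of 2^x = 2^x*log(2)^4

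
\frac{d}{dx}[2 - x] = -1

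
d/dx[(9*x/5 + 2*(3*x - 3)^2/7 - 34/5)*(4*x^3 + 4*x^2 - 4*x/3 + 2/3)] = 360*x^4/7 - 432*x^3/35 - 708*x^2/7 - 752*x/35 + 358/105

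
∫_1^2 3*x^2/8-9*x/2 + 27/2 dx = 61/8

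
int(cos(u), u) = sin(u) + C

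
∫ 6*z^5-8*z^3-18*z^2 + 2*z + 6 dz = z^6 - 2*z^4 - 6*z^3 + z^2 + 6*z + C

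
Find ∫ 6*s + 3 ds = 3*s^2 + 3*s + C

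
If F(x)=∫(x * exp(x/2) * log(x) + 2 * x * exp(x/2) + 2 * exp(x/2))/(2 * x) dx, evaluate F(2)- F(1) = -2*exp(1/2) + E*(log(2) + 2)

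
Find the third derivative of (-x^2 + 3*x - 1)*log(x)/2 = (-2*x^2 - 3*x - 2)/(2*x^3)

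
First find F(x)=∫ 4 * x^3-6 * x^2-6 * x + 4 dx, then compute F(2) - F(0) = -4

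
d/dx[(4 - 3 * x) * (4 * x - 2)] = 22 - 24*x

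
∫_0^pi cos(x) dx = 0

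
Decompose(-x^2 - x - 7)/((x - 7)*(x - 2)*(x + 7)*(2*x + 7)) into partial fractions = -6/(77*(2*x + 7)) + 1/(18*(x + 7)) + 13/(495*(x - 2)) - 3/(70*(x - 7))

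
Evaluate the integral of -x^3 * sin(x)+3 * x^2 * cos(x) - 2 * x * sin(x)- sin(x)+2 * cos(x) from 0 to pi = -pi^3 - 2*pi - 2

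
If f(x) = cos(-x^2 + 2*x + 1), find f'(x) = 2*(x - 1)*sin(-x^2 + 2*x + 1)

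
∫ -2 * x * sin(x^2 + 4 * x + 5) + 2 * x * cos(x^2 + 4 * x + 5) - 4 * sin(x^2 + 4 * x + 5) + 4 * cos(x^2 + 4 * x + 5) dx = sin((x + 2)^2 + 1) + cos((x + 2)^2 + 1) + C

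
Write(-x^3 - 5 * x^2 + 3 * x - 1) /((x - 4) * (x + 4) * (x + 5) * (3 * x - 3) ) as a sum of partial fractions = 8/(81*(x + 5)) - 29/(120*(x + 4)) + 2/(135*(x - 1)) - 133/(648*(x - 4))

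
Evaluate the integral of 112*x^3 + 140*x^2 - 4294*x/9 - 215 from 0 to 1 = -3410/9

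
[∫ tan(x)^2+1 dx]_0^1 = tan(1)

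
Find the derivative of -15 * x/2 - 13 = -15/2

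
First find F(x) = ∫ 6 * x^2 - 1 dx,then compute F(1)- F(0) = 1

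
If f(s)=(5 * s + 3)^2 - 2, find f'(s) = 50*s + 30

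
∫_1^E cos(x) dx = -sin(1) + sin(E)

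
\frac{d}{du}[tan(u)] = cos(u)^(-2)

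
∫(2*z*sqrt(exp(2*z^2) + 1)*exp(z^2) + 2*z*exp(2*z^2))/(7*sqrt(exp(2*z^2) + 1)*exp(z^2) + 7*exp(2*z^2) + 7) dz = log(sqrt(exp(2*z^2) + 1) + exp(z^2))/7 + C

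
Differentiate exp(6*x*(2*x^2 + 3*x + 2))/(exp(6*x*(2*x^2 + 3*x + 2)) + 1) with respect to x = (36*x^2*exp(12*x^3 + 18*x^2 + 12*x) + 36*x*exp(12*x^3 + 18*x^2 + 12*x) + 12*exp(12*x^3 + 18*x^2 + 12*x))/(exp(24*x)*exp(36*x^2)*exp(24*x^3) + 2*exp(12*x)*exp(18*x^2)*exp(12*x^3) + 1)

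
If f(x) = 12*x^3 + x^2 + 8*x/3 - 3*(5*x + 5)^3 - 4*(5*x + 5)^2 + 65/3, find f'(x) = -1089*x^2 - 2448*x - 3967/3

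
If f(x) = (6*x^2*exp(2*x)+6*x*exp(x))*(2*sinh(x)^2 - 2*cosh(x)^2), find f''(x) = -12*(4*x^2*exp(x) + 8*x*exp(x) + x + 2*exp(x) + 2)*exp(x)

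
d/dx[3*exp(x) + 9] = 3*exp(x)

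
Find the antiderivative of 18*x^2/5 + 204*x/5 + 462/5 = 6*x^3/5 + 102*x^2/5 + 462*x/5 + C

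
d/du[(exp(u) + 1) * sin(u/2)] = exp(u)*sin(u/2) + exp(u)*cos(u/2)/2 + cos(u/2)/2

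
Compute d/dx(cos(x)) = -sin(x)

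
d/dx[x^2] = 2*x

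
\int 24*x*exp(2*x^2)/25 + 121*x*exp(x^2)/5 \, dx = (12*exp(x^2) + 605)*exp(x^2)/50 + C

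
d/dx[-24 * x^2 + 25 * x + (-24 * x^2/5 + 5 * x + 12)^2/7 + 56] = 2304*x^3/175 - 144*x^2/7 - 2582*x/35 + 295/7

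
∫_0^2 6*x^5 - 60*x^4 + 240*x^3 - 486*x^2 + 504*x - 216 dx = -80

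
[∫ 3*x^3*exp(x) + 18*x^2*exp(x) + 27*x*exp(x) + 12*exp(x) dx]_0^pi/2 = -3 + 3*(1 + pi/2)^3*exp(pi/2)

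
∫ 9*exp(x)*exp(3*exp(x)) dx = 3*exp(3*exp(x)) + C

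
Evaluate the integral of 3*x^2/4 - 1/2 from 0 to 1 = -1/4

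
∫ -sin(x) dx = cos(x) + C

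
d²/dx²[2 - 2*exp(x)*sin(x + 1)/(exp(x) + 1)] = 2*(exp(2*x)*sin(x + 1) + 3*exp(x)*sin(x + 1) - 2*exp(x)*cos(x + 1) - 2*cos(x + 1))*exp(x)/(exp(3*x) + 3*exp(2*x) + 3*exp(x) + 1)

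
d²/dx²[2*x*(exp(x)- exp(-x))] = (2*x*exp(2*x) - 2*x + 4*exp(2*x) + 4)*exp(-x)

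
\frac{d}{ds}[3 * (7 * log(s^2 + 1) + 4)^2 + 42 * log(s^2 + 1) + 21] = (588*s*log(s^2 + 1) + 420*s)/(s^2 + 1)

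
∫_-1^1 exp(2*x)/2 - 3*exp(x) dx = -(-3 + exp(-1)/2)^2 + (-3 + E/2)^2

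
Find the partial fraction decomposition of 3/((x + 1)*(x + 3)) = -3/(2*(x + 3)) + 3/(2*(x + 1))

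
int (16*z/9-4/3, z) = 8*z^2/9 - 4*z/3 + C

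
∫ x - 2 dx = x^2/2 - 2*x + C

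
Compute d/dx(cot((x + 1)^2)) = -2*(x + 1)/sin(x^2 + 2*x + 1)^2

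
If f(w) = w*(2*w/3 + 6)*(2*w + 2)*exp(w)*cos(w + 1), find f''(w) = 8*(-w^3*sin(w + 1)/3 - 13*w^2*sin(w + 1)/3 + w^2*cos(w + 1) - 29*w*sin(w + 1)/3 + 23*w*cos(w + 1)/3 - 3*sin(w + 1) + 19*cos(w + 1)/3)*exp(w)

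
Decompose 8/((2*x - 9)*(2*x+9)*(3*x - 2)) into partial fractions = -72/(713*(3*x - 2)) + 8/(279*(2*x + 9)) + 8/(207*(2*x - 9))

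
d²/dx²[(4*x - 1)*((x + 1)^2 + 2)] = 24*x + 14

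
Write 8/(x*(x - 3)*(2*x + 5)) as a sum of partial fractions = 32/(55*(2*x + 5)) + 8/(33*(x - 3)) - 8/(15*x)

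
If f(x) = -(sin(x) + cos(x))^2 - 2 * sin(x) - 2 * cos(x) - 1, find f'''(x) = 8*cos(2*x) + 2*sqrt(2)*cos(x + pi/4)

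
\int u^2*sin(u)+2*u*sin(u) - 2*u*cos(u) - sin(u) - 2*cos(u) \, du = (-u^2 - 2*u + 1)*cos(u) + C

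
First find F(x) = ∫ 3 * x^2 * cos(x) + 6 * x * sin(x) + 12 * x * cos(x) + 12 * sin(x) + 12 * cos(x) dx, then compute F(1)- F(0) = 27*sin(1)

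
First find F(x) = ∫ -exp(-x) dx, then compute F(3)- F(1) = -exp(-1) + exp(-3)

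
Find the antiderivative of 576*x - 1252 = 288*x^2 - 1252*x + C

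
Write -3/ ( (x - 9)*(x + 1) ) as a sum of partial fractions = 3/(10*(x + 1)) - 3/(10*(x - 9))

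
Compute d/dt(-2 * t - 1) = -2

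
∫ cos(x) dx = sin(x) + C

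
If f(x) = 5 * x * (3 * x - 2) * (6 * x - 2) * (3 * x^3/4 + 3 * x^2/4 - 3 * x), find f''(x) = 2025*x^4 - 3870*x^2 + 1710*x - 120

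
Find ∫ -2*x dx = -x^2 + C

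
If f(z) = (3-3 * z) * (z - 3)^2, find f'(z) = -9*z^2 + 42*z - 45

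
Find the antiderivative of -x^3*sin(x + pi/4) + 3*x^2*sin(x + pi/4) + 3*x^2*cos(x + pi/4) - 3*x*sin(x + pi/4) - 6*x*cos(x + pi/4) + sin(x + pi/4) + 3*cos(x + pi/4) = (x - 1)^3*cos(x + pi/4) + C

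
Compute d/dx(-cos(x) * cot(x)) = (1 + sin(x)^(-2))*cos(x)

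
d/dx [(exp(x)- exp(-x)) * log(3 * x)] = (x*exp(2*x)*log(x) + x*exp(2*x)*log(3) + x*log(x) + x*log(3) + exp(2*x) - 1)*exp(-x)/x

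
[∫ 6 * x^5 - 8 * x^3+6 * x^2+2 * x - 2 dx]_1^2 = 48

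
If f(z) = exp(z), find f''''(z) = exp(z)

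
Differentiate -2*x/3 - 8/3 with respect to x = -2/3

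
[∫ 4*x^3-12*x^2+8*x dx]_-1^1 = -8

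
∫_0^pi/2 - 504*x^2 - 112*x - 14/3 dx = -21*pi^3 - 14*pi^2 - 7*pi/3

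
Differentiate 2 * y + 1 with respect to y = 2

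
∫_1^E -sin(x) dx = cos(E) - cos(1)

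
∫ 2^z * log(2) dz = 2^z + C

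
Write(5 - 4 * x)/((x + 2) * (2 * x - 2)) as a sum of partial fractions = -13/(6*(x + 2)) + 1/(6*(x - 1))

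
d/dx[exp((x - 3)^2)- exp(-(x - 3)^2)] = (2*x*exp(2*x^2 - 12*x + 18) + 2*x - 6*exp(2*x^2 - 12*x + 18) - 6)*exp(-x^2 + 6*x - 9)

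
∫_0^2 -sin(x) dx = -1 + cos(2)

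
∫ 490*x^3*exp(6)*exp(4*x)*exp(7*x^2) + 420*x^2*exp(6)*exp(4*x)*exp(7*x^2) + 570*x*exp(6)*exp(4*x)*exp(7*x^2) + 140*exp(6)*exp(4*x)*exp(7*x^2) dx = (35*x^2 + 20*x + 30)*exp(7*x^2 + 4*x + 6) + C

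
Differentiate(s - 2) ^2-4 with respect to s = 2*s - 4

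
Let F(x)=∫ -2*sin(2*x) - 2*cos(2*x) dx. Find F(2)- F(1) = cos(4) - cos(2) - sin(4) + sin(2)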